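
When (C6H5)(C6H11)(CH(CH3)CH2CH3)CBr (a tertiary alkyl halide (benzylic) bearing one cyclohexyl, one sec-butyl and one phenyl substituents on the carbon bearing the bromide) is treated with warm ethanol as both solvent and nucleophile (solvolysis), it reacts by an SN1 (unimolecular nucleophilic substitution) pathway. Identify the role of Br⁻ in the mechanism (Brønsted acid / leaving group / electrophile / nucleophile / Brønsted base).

leaving group

Step 1: Unassisted departure of Br⁻ (taking the C–Br bonding pair) generates a tertiary carbocation.
Br⁻ departs with both electrons of the breaking σ-bond — that is the definition of a leaving group.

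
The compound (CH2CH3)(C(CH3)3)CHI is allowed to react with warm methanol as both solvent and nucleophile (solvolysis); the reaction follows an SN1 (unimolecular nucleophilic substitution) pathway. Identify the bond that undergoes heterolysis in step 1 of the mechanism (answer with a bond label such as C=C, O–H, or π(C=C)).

C–I

Step 1: Rate-determining heterolysis of the C–I bond gives I⁻ and a secondary carbocation.
The bond broken in this step is the C–I bond.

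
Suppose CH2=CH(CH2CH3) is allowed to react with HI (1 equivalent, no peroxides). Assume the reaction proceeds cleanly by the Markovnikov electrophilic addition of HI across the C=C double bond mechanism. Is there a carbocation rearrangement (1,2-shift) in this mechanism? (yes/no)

no

The first-formed carbocation is secondary.
No single 1,2-shift to an adjacent carbon would produce a more-substituted cation than the one already present, so no rearrangement occurs.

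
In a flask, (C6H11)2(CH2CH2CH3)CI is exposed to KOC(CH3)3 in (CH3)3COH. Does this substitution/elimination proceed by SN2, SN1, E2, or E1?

E2

Conditions: a strong/bulky base with a tertiary substrate bearing a β-hydrogen.
These conditions are the textbook signature of the E2 pathway.
A strong (often hindered) base removes a β-H in concert with loss of the leaving group — bimolecular elimination.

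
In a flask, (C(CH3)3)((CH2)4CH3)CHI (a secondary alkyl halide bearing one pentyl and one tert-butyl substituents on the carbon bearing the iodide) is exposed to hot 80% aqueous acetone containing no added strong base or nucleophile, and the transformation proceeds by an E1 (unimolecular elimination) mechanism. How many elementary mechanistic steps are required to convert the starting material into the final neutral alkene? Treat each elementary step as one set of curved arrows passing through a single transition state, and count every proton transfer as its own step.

Step 1: Unassisted departure of I⁻ (taking the C–I bonding pair) generates a secondary carbocation.
Step 2: Carbocation rearrangement: a 1,2-methyl shift from the adjacent tert-butyl carbon converts the initially-formed secondary cation into the more stable tertiary cation.
Step 3: Loss of a β-proton to a water molecule of the solvent: the C–H bonding pair collapses toward the cationic carbon to form the C=C π bond, yielding the alkene.
Total: 3 elementary steps.

3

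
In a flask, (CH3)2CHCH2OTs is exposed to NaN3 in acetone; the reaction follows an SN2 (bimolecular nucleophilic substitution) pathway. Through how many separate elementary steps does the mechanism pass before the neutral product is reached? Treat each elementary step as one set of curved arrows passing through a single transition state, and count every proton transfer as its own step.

Step 1: Backside attack by N3⁻ on the carbon bearing the tosylate: the new C–N bond forms as the C–O bond breaks, with Walden inversion at carbon.
Total: 1 elementary step.

1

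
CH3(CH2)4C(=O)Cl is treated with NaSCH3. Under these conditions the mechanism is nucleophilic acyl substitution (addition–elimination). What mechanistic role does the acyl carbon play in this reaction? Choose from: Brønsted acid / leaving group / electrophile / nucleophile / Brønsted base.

electrophile

Step 1: CH3S⁻ adds to the carbonyl carbon; the C=O π electrons shift onto oxygen and a tetrahedral alkoxide intermediate forms.
The acyl carbon accepts an electron pair into an empty or π* orbital — it is the electrophile.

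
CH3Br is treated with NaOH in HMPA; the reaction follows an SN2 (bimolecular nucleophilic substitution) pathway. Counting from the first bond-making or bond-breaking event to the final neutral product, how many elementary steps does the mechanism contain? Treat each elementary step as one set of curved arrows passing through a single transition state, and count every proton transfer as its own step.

1

Step 1: OH⁻ attacks the back face of the α-carbon while Br⁻ departs with the C–Br bonding pair — a single concerted displacement through a pentacoordinate transition state.
Total: 1 elementary step.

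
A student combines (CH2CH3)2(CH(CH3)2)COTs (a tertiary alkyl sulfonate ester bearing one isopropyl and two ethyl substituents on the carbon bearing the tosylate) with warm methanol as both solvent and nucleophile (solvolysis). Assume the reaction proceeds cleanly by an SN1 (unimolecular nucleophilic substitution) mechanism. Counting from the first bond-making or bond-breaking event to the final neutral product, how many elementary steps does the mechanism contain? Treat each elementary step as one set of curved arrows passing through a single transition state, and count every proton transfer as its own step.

3

Step 1: Rate-determining heterolysis of the C–O bond gives TsO⁻ and a tertiary carbocation.
(No 1,2-shift: no single shift to an adjacent carbon would give a more stable cation.)
Step 2: Nucleophilic capture: the oxygen of CH3OH bonds to the cationic carbon, producing an oxonium-ion intermediate.
Step 3: Deprotonation of the oxonium oxygen by solvent methanol yields the neutral ether.
Total: 3 elementary steps.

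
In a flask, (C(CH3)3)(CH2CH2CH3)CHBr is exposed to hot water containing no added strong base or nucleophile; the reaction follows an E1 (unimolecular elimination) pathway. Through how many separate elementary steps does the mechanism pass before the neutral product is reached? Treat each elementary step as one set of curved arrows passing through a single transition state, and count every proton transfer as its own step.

3

Step 1: The C–Br bond breaks with both electrons going to the bromide; Br⁻ leaves and a secondary carbocation remains.
Step 2: A 1,2-methyl shift from the adjacent tert-butyl carbon moves the positive charge from the secondary centre to an adjacent carbon, generating a more stable tertiary carbocation.
Step 3: Loss of a β-proton to a water molecule of the solvent: the C–H bonding pair collapses toward the cationic carbon to form the C=C π bond, yielding the alkene.
Total: 3 elementary steps.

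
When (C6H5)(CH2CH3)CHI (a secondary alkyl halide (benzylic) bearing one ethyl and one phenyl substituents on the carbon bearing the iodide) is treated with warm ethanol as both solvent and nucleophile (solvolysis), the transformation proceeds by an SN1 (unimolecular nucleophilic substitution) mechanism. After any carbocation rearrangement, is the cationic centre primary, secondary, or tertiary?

secondary

Step 1: Ionisation: the C–I σ-bond cleaves heterolytically; both bonding electrons depart with I⁻, leaving a secondary carbocation at the α-carbon.
No single 1,2-shift to an adjacent carbon would give a more-substituted cation, so no rearrangement occurs.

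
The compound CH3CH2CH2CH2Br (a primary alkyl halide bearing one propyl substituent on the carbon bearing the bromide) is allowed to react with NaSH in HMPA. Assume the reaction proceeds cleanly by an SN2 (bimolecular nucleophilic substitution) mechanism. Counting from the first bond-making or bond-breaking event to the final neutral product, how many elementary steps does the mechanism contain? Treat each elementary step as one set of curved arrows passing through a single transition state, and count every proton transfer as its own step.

1

Step 1: Backside attack by HS⁻ on the carbon bearing the bromide: the new C–S bond forms as the C–Br bond breaks, with Walden inversion at carbon.
Total: 1 elementary step.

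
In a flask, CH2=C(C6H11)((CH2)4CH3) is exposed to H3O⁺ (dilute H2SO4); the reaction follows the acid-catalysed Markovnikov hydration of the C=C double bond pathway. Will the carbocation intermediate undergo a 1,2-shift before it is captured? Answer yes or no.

The first-formed carbocation is tertiary.
No single 1,2-shift to an adjacent carbon would produce a more-substituted cation than the one already present, so no rearrangement occurs.

no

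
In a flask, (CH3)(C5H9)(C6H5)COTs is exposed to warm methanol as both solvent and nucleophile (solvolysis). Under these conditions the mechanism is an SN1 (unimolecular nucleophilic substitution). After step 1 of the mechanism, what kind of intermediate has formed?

tertiary carbocation

Step 1: Rate-determining heterolysis of the C–O bond gives TsO⁻ and a tertiary carbocation.
After step 1 the species present is a tertiary carbocation.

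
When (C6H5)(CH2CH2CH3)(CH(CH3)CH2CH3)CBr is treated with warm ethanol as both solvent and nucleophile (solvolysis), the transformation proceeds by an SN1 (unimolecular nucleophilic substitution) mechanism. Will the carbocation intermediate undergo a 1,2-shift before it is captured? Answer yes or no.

no

The first-formed carbocation is tertiary.
No single 1,2-shift to an adjacent carbon would produce a more-substituted cation than the one already present, so no rearrangement occurs.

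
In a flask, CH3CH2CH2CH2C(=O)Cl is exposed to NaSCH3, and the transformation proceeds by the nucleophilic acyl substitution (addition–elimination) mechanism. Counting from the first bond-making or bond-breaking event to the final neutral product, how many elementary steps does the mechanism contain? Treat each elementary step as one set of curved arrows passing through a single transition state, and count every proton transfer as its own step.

2

Step 1: Nucleophilic addition of CH3S⁻ to the acyl carbon breaks the π(C=O) bond and yields a tetrahedral, anionic intermediate.
Step 2: Elimination step: re-formation of the carbonyl π bond drives out Cl⁻, giving the new acyl compound.
Total: 2 elementary steps.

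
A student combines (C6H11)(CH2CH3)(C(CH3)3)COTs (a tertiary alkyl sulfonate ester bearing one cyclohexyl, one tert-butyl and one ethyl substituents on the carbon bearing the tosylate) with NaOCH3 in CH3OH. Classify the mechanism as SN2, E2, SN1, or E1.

E2

Conditions: a strong base with a tertiary substrate bearing a β-hydrogen.
These conditions are the textbook signature of the E2 pathway.
A strong (often hindered) base removes a β-H in concert with loss of the leaving group — bimolecular elimination.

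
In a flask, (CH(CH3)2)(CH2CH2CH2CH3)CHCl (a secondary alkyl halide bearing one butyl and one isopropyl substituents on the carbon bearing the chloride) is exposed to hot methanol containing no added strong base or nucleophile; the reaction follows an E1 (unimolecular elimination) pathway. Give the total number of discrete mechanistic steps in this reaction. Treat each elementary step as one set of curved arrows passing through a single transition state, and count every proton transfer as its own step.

Step 1: Rate-determining heterolysis of the C–Cl bond gives Cl⁻ and a secondary carbocation.
Step 2: A hydride (H with its bonding pair) migrates from the adjacent isopropyl carbon to the cationic centre — a 1,2-hydride shift — upgrading the secondary cation to a tertiary one.
Step 3: A methanol molecule (solvent) deprotonates a β-carbon; as the C–H bond breaks, those electrons form the new alkene π bond.
Total: 3 elementary steps.

3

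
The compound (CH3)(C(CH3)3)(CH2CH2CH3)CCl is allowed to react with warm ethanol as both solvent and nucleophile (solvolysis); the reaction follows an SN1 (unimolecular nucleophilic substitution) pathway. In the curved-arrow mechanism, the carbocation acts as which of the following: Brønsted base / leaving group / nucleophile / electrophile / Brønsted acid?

electrophile

Step 2: CH3CH2OH donates an oxygen lone pair into the empty p orbital of the cation, giving a protonated ether (an oxonium ion).
The carbocation accepts an electron pair into an empty or π* orbital — it is the electrophile.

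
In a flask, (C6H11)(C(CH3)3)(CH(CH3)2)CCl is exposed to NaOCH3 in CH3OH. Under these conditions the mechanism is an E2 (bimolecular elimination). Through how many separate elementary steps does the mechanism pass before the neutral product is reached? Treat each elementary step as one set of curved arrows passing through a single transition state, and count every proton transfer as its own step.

Step 1: Concerted anti-periplanar elimination: CH3O⁻ abstracts a β-H while Cl⁻ leaves, and the C–H electrons become the new C=C π bond — all in a single transition state.
Total: 1 elementary step.

1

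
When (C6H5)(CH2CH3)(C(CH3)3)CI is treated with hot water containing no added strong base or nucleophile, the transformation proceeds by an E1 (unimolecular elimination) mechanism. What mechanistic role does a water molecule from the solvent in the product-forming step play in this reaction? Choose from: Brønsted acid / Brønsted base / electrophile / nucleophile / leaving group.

Step 2: Loss of a β-proton to a water molecule of the solvent: the C–H bonding pair collapses toward the cationic carbon to form the C=C π bond, yielding the alkene.
A water molecule from the solvent in the product-forming step accepts a proton in a proton-transfer step — a Brønsted base.

Brønsted base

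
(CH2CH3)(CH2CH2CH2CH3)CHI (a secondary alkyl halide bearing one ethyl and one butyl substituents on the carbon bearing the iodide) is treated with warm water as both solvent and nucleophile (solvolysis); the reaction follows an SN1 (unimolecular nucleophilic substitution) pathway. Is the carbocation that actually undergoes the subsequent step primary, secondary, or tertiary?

Step 1: Rate-determining heterolysis of the C–I bond gives I⁻ and a secondary carbocation.
No single 1,2-shift to an adjacent carbon would give a more-substituted cation, so no rearrangement occurs.

secondary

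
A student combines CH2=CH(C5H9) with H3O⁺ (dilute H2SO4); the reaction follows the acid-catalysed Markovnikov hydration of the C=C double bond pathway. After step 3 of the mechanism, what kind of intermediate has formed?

oxonium ion

Step 1: The π electrons of the C=C bond attack a proton of H3O⁺; Markovnikov addition places the new C–H on the less-substituted alkene carbon, so the positive charge ends up on the more-substituted carbon — a secondary carbocation. H2O is released.
Step 2: A hydride (H with its bonding pair) migrates from the adjacent cyclopentyl carbon to the cationic centre — a 1,2-hydride shift — upgrading the secondary cation to a tertiary one.
Step 3: Water acts as the nucleophile: an oxygen lone pair bonds to the cationic carbon, giving an oxonium-ion intermediate.
After step 3 the species present is an oxonium ion.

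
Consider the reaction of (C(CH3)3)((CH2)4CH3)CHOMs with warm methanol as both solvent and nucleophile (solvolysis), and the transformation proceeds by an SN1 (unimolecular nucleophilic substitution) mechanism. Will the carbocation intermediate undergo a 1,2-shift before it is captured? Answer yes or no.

The first-formed carbocation is secondary.
The adjacent tert-butyl carbon has no hydrogen but bears methyl groups; migration of one methyl with its bonding pair (a 1,2-methyl shift) places the charge on a tertiary centre.
Tertiary is more stable than secondary, so the shift occurs.

yes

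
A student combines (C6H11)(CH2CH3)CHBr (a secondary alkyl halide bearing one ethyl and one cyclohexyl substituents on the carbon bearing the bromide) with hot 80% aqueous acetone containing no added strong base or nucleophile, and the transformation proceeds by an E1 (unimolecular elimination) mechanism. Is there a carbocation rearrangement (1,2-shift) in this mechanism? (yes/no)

The first-formed carbocation is secondary.
The adjacent cyclohexyl carbon already bears 2 other carbon substituents and has a hydrogen to migrate; after a 1,2-hydride shift from that carbon the positive charge sits on a tertiary centre.
Tertiary is more stable than secondary, so the shift occurs.

yes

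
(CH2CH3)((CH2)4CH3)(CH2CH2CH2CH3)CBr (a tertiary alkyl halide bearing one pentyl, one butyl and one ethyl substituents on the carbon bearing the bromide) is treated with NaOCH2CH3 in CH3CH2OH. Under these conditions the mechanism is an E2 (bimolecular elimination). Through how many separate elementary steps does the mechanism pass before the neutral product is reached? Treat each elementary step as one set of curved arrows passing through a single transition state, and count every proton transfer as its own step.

Step 1: The strong base CH3CH2O⁻ removes a β-hydrogen; in the same concerted event the electrons of the breaking C–H bond form the new π(C=C) bond and the C–Br σ-bond breaks, expelling Br⁻. Anti-periplanar geometry; one transition state.
Total: 1 elementary step.

1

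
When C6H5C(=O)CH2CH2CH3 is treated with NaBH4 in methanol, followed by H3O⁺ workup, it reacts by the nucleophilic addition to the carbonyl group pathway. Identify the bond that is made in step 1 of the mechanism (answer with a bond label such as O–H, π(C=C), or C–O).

Step 1: Nucleophilic addition: H⁻ (delivered from BH4⁻) adds to the carbonyl carbon, pushing the π(C=O) electron pair onto oxygen and giving a tetrahedral alkoxide.
The bond formed in this step is the C–H bond.

C–H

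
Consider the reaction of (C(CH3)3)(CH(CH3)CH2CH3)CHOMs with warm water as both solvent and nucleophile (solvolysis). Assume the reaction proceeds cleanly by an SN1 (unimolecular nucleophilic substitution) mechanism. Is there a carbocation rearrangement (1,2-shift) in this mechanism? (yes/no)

yes

The first-formed carbocation is secondary.
The adjacent sec-butyl carbon already bears 2 other carbon substituents and has a hydrogen to migrate; after a 1,2-hydride shift from that carbon the positive charge sits on a tertiary centre.
Tertiary is more stable than secondary, so the shift occurs.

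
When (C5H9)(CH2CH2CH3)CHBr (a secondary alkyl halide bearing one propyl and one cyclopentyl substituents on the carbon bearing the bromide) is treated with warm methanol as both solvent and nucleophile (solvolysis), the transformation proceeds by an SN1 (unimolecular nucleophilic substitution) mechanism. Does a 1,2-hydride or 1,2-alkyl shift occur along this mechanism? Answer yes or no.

The first-formed carbocation is secondary.
The adjacent cyclopentyl carbon already bears 2 other carbon substituents and has a hydrogen to migrate; after a 1,2-hydride shift from that carbon the positive charge sits on a tertiary centre.
Tertiary is more stable than secondary, so the shift occurs.

yes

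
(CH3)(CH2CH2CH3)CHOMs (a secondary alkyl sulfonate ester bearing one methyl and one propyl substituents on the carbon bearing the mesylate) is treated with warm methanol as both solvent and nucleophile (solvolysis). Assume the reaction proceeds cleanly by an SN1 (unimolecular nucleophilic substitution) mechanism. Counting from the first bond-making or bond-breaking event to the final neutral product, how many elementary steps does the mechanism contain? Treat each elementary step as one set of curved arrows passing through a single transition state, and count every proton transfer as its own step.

Step 1: Rate-determining heterolysis of the C–O bond gives MsO⁻ and a secondary carbocation.
(No 1,2-shift: no single shift to an adjacent carbon would give a more stable cation.)
Step 2: A lone pair on the oxygen of CH3OH attacks the carbocation, forming a new C–O σ-bond and an oxonium ion.
Step 3: Proton transfer from the O–H of the oxonium ion to a solvent molecule delivers the neutral ether.
Total: 3 elementary steps.

3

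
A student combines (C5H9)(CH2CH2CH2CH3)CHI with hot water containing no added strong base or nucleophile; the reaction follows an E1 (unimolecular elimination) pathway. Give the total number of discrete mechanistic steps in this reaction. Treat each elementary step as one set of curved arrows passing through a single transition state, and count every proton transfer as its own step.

Step 1: Ionisation: the C–I σ-bond cleaves heterolytically; both bonding electrons depart with I⁻, leaving a secondary carbocation at the α-carbon.
Step 2: A hydride (H with its bonding pair) migrates from the adjacent cyclopentyl carbon to the cationic centre — a 1,2-hydride shift — upgrading the secondary cation to a tertiary one.
Step 3: A weak base (a water molecule from the solvent) removes a proton from a carbon adjacent to the cationic centre; the electrons of that C–H bond become the new π(C=C) bond, giving the alkene.
Total: 3 elementary steps.

3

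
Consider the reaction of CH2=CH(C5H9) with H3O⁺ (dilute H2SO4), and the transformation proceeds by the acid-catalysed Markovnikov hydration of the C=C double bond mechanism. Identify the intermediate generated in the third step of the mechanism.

oxonium ion

Step 1: Protonation of the alkene by H3O⁺: the π bond acts as the nucleophile and picks up H⁺, giving the more stable (Markovnikov) secondary carbocation. H2O is released.
Step 2: Carbocation rearrangement: a 1,2-hydride shift from the adjacent cyclopentyl carbon converts the initially-formed secondary cation into the more stable tertiary cation.
Step 3: Nucleophilic capture of the cation by H2O produces the protonated alcohol (an oxonium ion).
After step 3 the species present is an oxonium ion.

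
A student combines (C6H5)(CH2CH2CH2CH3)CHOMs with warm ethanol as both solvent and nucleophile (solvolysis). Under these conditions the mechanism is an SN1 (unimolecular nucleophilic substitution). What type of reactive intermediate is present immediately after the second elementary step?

oxonium ion

Step 1: Ionisation: the C–O σ-bond cleaves heterolytically; both bonding electrons depart with MsO⁻, leaving a secondary carbocation at the α-carbon.
Step 2: Nucleophilic capture: the oxygen of CH3CH2OH bonds to the cationic carbon, producing an oxonium-ion intermediate.
After step 2 the species present is an oxonium ion.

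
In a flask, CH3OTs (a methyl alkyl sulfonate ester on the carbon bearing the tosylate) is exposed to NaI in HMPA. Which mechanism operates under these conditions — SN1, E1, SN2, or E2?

Conditions: a methyl substrate with a strong nucleophile in the polar aprotic solvent HMPA.
These conditions are the textbook signature of the SN2 pathway.
An unhindered substrate with a strong nucleophile in a polar aprotic solvent favours one-step backside displacement.

SN2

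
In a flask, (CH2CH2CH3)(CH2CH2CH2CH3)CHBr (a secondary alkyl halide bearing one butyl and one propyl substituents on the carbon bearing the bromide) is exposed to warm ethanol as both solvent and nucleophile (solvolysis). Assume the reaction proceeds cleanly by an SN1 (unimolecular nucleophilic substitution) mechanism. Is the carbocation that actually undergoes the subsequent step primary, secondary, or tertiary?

Step 1: Ionisation: the C–Br σ-bond cleaves heterolytically; both bonding electrons depart with Br⁻, leaving a secondary carbocation at the α-carbon.
No single 1,2-shift to an adjacent carbon would give a more-substituted cation, so no rearrangement occurs.

secondary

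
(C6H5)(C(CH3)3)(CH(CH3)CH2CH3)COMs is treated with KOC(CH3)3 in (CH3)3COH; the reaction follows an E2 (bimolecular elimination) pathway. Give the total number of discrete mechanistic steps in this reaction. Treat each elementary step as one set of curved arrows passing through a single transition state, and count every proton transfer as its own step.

1

Step 1: The strong base (CH3)3CO⁻ removes a β-hydrogen; in the same concerted event the electrons of the breaking C–H bond form the new π(C=C) bond and the C–O σ-bond breaks, expelling MsO⁻. Anti-periplanar geometry; one transition state.
Total: 1 elementary step.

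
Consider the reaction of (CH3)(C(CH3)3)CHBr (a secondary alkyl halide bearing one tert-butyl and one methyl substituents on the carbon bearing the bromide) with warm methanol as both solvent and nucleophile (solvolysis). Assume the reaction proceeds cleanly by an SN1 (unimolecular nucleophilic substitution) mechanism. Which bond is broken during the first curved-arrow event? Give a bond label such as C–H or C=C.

Step 1: The C–Br bond breaks with both electrons going to the bromide; Br⁻ leaves and a secondary carbocation remains.
The bond broken in this step is the C–Br bond.

C–Br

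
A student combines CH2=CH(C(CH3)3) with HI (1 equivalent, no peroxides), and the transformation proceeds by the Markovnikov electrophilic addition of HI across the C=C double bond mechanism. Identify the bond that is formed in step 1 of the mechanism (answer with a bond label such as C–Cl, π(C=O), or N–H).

Step 1: The π electrons of the C=C bond attack a proton of HI; Markovnikov addition places the new C–H on the less-substituted alkene carbon, so the positive charge ends up on the more-substituted carbon — a secondary carbocation. The H–I bond breaks heterolytically, releasing I⁻.
The bond formed in this step is the C–H bond.

C–H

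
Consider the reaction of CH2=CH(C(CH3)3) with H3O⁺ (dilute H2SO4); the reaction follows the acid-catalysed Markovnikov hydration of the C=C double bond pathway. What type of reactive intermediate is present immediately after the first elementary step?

secondary carbocation

Step 1: Electrophilic addition begins with the π(C=C) electrons forming a bond to the proton of H3O⁺. Following Markovnikov's rule, the resulting cation is secondary. H2O is released.
After step 1 the species present is a secondary carbocation.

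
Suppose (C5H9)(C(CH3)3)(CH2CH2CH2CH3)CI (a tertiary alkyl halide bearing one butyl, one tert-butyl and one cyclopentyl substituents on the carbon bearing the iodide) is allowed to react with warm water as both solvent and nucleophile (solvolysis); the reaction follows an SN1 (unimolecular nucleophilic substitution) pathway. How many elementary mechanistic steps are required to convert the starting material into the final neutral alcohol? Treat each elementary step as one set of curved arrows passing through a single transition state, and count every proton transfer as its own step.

3

Step 1: Ionisation: the C–I σ-bond cleaves heterolytically; both bonding electrons depart with I⁻, leaving a tertiary carbocation at the α-carbon.
(No 1,2-shift: no single shift to an adjacent carbon would give a more stable cation.)
Step 2: Nucleophilic capture: the oxygen of H2O bonds to the cationic carbon, producing an oxonium-ion intermediate.
Step 3: Proton transfer from the O–H of the oxonium ion to a solvent molecule delivers the neutral alcohol.
Total: 3 elementary steps.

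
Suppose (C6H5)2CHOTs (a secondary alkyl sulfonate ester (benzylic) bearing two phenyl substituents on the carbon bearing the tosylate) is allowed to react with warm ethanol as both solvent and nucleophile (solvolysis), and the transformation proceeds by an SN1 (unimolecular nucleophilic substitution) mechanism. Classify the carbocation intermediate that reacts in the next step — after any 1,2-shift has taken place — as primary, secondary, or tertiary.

Step 1: Ionisation: the C–O σ-bond cleaves heterolytically; both bonding electrons depart with TsO⁻, leaving a secondary carbocation at the α-carbon.
No single 1,2-shift to an adjacent carbon would give a more-substituted cation, so no rearrangement occurs.

secondary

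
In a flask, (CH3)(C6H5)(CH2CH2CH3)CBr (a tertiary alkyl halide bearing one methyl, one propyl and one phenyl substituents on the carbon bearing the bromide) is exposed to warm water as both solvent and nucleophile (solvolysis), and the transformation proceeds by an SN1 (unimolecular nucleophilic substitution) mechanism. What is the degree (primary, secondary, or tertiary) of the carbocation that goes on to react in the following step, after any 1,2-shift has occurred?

Step 1: Rate-determining heterolysis of the C–Br bond gives Br⁻ and a tertiary carbocation.
No single 1,2-shift to an adjacent carbon would give a more-substituted cation, so no rearrangement occurs.

tertiary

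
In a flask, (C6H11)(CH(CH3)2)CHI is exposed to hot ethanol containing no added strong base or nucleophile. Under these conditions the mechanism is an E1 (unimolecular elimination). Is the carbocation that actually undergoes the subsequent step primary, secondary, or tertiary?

tertiary

Step 1: The C–I bond breaks with both electrons going to the iodide; I⁻ leaves and a secondary carbocation remains.
Step 2: Carbocation rearrangement: a 1,2-hydride shift from the adjacent isopropyl carbon converts the initially-formed secondary cation into the more stable tertiary cation.
The cation rearranges from secondary to tertiary via a 1,2-hydride shift from the adjacent isopropyl carbon; the tertiary cation is what reacts next.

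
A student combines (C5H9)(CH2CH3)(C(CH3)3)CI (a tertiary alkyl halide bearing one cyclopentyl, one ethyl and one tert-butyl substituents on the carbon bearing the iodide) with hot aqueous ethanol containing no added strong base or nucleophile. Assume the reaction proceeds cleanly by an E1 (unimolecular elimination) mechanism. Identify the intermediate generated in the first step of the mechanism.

Step 1: Ionisation: the C–I σ-bond cleaves heterolytically; both bonding electrons depart with I⁻, leaving a tertiary carbocation at the α-carbon.
After step 1 the species present is a tertiary carbocation.

tertiary carbocation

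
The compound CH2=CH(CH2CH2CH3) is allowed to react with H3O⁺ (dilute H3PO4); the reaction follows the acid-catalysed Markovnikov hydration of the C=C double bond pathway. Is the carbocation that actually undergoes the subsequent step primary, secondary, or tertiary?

Step 1: Protonation of the alkene by H3O⁺: the π bond acts as the nucleophile and picks up H⁺, giving the more stable (Markovnikov) secondary carbocation. H2O is released.
No single 1,2-shift to an adjacent carbon would give a more-substituted cation, so no rearrangement occurs.

secondary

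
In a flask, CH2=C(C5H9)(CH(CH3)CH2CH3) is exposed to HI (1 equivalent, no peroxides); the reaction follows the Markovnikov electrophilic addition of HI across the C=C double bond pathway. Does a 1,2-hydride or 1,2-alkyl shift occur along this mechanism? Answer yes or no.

no

The first-formed carbocation is tertiary.
No single 1,2-shift to an adjacent carbon would produce a more-substituted cation than the one already present, so no rearrangement occurs.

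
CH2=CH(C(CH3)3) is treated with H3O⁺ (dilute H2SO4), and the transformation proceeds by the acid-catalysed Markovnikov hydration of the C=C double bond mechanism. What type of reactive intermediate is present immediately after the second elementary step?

Step 1: The π electrons of the C=C bond attack a proton of H3O⁺; Markovnikov addition places the new C–H on the less-substituted alkene carbon, so the positive charge ends up on the more-substituted carbon — a secondary carbocation. H2O is released.
Step 2: A methyl group with its bonding pair migrates from the adjacent tert-butyl carbon to the cationic centre — a 1,2-methyl shift — upgrading the secondary cation to a tertiary one.
After step 2 the species present is a tertiary carbocation.

tertiary carbocation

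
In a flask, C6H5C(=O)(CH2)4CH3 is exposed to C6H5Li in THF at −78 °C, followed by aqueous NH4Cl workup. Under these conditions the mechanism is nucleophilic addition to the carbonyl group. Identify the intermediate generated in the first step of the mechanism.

Step 1: the carbanion-like carbon of C6H5Li attacks the sp² carbonyl carbon; the C=O π bond breaks and the electrons end up as a lone pair on the alkoxide oxygen of the tetrahedral intermediate.
After step 1 the species present is a tetrahedral alkoxide intermediate.

tetrahedral alkoxide intermediate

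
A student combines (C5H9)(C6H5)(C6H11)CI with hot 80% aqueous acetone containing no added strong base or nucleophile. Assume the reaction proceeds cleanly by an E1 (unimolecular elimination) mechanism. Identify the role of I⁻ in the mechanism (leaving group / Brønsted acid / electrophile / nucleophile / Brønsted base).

Step 1: Rate-determining heterolysis of the C–I bond gives I⁻ and a tertiary carbocation.
I⁻ departs with both electrons of the breaking σ-bond — that is the definition of a leaving group.

leaving group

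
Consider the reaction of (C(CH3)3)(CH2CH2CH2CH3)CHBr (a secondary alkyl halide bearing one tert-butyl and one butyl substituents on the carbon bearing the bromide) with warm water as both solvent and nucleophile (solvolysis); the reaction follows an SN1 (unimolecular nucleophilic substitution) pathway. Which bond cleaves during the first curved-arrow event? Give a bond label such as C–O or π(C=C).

C–Br

Step 1: Ionisation: the C–Br σ-bond cleaves heterolytically; both bonding electrons depart with Br⁻, leaving a secondary carbocation at the α-carbon.
The bond broken in this step is the C–Br bond.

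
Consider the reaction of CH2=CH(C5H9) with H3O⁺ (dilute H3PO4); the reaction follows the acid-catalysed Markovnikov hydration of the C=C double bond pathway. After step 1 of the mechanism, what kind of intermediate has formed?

Step 1: Electrophilic addition begins with the π(C=C) electrons forming a bond to the proton of H3O⁺. Following Markovnikov's rule, the resulting cation is secondary. H2O is released.
After step 1 the species present is a secondary carbocation.

secondary carbocation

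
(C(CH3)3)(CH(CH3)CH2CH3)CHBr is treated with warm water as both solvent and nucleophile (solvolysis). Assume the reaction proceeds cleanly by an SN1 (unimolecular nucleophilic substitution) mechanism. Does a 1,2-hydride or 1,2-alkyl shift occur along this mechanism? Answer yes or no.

The first-formed carbocation is secondary.
The adjacent sec-butyl carbon already bears 2 other carbon substituents and has a hydrogen to migrate; after a 1,2-hydride shift from that carbon the positive charge sits on a tertiary centre.
Tertiary is more stable than secondary, so the shift occurs.

yes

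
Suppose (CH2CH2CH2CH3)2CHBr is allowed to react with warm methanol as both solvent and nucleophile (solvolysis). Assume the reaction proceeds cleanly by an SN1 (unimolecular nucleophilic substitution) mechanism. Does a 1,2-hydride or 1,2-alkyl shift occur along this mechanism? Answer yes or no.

no

The first-formed carbocation is secondary.
No single 1,2-shift to an adjacent carbon would produce a more-substituted cation than the one already present, so no rearrangement occurs.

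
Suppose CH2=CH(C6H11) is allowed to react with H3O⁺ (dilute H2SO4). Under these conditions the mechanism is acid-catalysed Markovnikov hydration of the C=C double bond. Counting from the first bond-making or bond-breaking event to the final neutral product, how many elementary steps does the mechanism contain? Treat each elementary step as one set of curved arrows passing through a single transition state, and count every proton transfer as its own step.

Step 1: Protonation of the alkene by H3O⁺: the π bond acts as the nucleophile and picks up H⁺, giving the more stable (Markovnikov) secondary carbocation. H2O is released.
Step 2: Carbocation rearrangement: a 1,2-hydride shift from the adjacent cyclohexyl carbon converts the initially-formed secondary cation into the more stable tertiary cation.
Step 3: Water acts as the nucleophile: an oxygen lone pair bonds to the cationic carbon, giving an oxonium-ion intermediate.
Step 4: H2O removes a proton from the oxonium oxygen, regenerating H3O⁺ and giving the neutral alcohol.
Total: 4 elementary steps.

4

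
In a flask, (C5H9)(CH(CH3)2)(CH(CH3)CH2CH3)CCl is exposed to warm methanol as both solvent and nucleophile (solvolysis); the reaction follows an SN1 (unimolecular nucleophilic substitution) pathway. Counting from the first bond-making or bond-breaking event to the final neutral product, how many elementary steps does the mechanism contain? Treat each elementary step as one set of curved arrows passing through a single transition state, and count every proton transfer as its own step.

Step 1: Unassisted departure of Cl⁻ (taking the C–Cl bonding pair) generates a tertiary carbocation.
(No 1,2-shift: no single shift to an adjacent carbon would give a more stable cation.)
Step 2: CH3OH donates an oxygen lone pair into the empty p orbital of the cation, giving a protonated ether (an oxonium ion).
Step 3: Proton transfer from the O–H of the oxonium ion to a solvent molecule delivers the neutral ether.
Total: 3 elementary steps.

3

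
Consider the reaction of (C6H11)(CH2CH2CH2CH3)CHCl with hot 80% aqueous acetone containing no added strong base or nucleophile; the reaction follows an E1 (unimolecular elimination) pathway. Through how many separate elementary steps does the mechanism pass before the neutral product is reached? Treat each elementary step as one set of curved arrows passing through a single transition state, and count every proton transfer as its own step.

3

Step 1: Rate-determining heterolysis of the C–Cl bond gives Cl⁻ and a secondary carbocation.
Step 2: A 1,2-hydride shift from the adjacent cyclohexyl carbon moves the positive charge from the secondary centre to an adjacent carbon, generating a more stable tertiary carbocation.
Step 3: Loss of a β-proton to a water molecule of the solvent: the C–H bonding pair collapses toward the cationic carbon to form the C=C π bond, yielding the alkene.
Total: 3 elementary steps.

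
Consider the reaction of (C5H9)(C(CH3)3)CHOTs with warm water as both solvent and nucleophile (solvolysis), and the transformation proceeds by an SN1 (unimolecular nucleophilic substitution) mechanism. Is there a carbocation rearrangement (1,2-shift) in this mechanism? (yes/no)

yes

The first-formed carbocation is secondary.
The adjacent cyclopentyl carbon already bears 2 other carbon substituents and has a hydrogen to migrate; after a 1,2-hydride shift from that carbon the positive charge sits on a tertiary centre.
Tertiary is more stable than secondary, so the shift occurs.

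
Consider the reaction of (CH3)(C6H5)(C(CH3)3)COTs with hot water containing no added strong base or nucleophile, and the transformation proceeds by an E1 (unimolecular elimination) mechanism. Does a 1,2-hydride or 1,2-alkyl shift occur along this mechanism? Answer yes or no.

no

The first-formed carbocation is tertiary.
No single 1,2-shift to an adjacent carbon would produce a more-substituted cation than the one already present, so no rearrangement occurs.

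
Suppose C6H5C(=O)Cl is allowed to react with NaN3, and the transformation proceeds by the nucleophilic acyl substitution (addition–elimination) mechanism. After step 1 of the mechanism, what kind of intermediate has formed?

tetrahedral intermediate

Step 1: Nucleophilic addition of N3⁻ to the acyl carbon breaks the π(C=O) bond and yields a tetrahedral, anionic intermediate.
After step 1 the species present is a tetrahedral intermediate.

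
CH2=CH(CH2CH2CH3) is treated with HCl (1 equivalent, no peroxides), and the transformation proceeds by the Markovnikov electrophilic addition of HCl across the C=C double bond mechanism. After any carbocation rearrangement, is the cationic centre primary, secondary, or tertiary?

secondary

Step 1: Protonation of the alkene by HCl: the π bond acts as the nucleophile and picks up H⁺, giving the more stable (Markovnikov) secondary carbocation. The H–Cl bond breaks heterolytically, releasing Cl⁻.
No single 1,2-shift to an adjacent carbon would give a more-substituted cation, so no rearrangement occurs.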